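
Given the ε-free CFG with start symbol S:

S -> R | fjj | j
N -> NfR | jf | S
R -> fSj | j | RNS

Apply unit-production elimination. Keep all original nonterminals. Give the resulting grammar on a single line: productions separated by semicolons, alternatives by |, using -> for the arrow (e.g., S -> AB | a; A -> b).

Unit productions: N->S, S->R.
Unit pairs (A ⇒* B via units): (N,R), (N,S), (S,R).
S: inherits non-unit rules of {R, S} → RNS | fSj | fjj | j.
N: inherits non-unit rules of {N, R, S} → NfR | RNS | fSj | fjj | j | jf.
R: inherits non-unit rules of {R} → RNS | fSj | j.

S -> j | RNS | fSj | fjj; N -> j | jf | NfR | RNS | fSj | fjj; R -> j | RNS | fSj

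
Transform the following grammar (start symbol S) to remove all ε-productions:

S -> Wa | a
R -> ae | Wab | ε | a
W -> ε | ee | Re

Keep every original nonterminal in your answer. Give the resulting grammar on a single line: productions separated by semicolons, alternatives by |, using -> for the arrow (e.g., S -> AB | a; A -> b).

S -> a | Wa; R -> a | ab | ae | Wab; W -> e | Re | ee

Nullable set: {R, W}.
S -> Wa: W nullable, giving Wa | a.
Drop R -> ε.
R -> Wab: W nullable, giving Wab | ab.
Drop W -> ε.
W -> Re: R nullable, giving Re | e.
Unchanged (no nullable symbols): S -> a; R -> a; R -> ae; W -> ee.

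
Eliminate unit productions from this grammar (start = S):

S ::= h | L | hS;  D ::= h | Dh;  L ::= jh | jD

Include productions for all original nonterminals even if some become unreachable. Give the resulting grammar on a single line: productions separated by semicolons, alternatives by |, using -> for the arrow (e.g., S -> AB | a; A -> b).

Unit productions: S->L.
Unit pairs (A ⇒* B via units): (S,L).
S: inherits non-unit rules of {L, S} → h | hS | jD | jh.
D: inherits non-unit rules of {D} → Dh | h.
L: inherits non-unit rules of {L} → jD | jh.

S -> h | hS | jD | jh; D -> h | Dh; L -> jD | jh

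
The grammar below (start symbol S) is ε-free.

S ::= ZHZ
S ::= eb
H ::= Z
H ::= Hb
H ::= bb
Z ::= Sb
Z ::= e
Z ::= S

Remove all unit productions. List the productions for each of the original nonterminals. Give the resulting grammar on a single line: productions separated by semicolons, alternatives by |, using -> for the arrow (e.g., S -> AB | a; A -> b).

Unit productions: H->Z, Z->S.
Unit pairs (A ⇒* B via units): (H,S), (H,Z), (Z,S).
S: inherits non-unit rules of {S} → ZHZ | eb.
H: inherits non-unit rules of {H, S, Z} → Hb | Sb | ZHZ | bb | e | eb.
Z: inherits non-unit rules of {S, Z} → Sb | ZHZ | e | eb.

S -> eb | ZHZ; H -> e | Hb | Sb | bb | eb | ZHZ; Z -> e | Sb | eb | ZHZ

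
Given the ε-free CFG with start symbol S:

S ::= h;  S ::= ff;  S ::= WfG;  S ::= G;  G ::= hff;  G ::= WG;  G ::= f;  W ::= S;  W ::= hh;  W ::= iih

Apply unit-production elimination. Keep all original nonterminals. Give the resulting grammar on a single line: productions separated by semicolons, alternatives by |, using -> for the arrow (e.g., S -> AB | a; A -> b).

Unit productions: S->G, W->S.
Unit pairs (A ⇒* B via units): (S,G), (W,G), (W,S).
S: inherits non-unit rules of {G, S} → WG | WfG | f | ff | h | hff.
G: inherits non-unit rules of {G} → WG | f | hff.
W: inherits non-unit rules of {G, S, W} → WG | WfG | f | ff | h | hff | hh | iih.

S -> f | h | WG | ff | WfG | hff; G -> f | WG | hff; W -> f | h | WG | ff | hh | WfG | hff | iih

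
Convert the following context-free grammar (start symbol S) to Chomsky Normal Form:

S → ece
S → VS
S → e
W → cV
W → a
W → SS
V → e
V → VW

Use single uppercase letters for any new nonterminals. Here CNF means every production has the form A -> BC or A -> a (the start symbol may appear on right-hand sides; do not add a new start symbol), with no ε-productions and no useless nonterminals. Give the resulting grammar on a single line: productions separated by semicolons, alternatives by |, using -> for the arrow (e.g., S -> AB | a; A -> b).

No ε-productions.
No unit productions to eliminate.
TERM: introduce B -> c, A -> e and substitute in every rule of length ≥2.
BIN: S -> ABA becomes S -> AC, C -> BA.

S -> e | AC | VS; A -> e; B -> c; C -> BA; V -> e | VW; W -> a | BV | SS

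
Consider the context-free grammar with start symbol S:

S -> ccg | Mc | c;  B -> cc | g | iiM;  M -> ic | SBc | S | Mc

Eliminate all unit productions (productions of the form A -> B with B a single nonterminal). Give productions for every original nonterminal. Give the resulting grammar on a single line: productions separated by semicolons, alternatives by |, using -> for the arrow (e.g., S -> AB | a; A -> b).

Unit productions: M->S.
Unit pairs (A ⇒* B via units): (M,S).
S: inherits non-unit rules of {S} → Mc | c | ccg.
B: inherits non-unit rules of {B} → cc | g | iiM.
M: inherits non-unit rules of {M, S} → Mc | SBc | c | ccg | ic.

S -> c | Mc | ccg; B -> g | cc | iiM; M -> c | Mc | ic | SBc | ccg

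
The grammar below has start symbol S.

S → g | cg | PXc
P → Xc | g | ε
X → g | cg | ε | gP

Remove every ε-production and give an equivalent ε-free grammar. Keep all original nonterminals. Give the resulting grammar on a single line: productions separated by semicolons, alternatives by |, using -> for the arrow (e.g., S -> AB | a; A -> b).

Nullable set: {P, X}.
S -> PXc: P, X nullable, giving PXc | Pc | Xc | c.
Drop P -> ε.
P -> Xc: X nullable, giving Xc | c.
Drop X -> ε.
X -> gP: P nullable, giving g | gP.
Unchanged (no nullable symbols): S -> cg; S -> g; P -> g; X -> cg; X -> g.

S -> c | g | Pc | Xc | cg | PXc; P -> c | g | Xc; X -> g | cg | gP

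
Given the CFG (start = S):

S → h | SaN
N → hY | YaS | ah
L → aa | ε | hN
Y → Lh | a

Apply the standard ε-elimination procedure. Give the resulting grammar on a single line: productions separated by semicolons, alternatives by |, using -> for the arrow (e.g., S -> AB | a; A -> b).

Nullable set: {L}.
Drop L -> ε.
Y -> Lh: L nullable, giving Lh | h.
Unchanged (no nullable symbols): S -> SaN; S -> h; L -> aa; L -> hN; N -> YaS; N -> ah; N -> hY; Y -> a.

S -> h | SaN; L -> aa | hN; N -> ah | hY | YaS; Y -> a | h | Lh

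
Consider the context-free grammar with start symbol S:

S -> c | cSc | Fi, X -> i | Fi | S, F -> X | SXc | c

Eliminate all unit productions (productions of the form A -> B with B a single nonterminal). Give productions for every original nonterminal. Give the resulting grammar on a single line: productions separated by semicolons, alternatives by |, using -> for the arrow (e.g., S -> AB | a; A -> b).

S -> c | Fi | cSc; F -> c | i | Fi | SXc | cSc; X -> c | i | Fi | cSc

Unit productions: F->X, X->S.
Unit pairs (A ⇒* B via units): (F,S), (F,X), (X,S).
S: inherits non-unit rules of {S} → Fi | c | cSc.
F: inherits non-unit rules of {F, S, X} → Fi | SXc | c | cSc | i.
X: inherits non-unit rules of {S, X} → Fi | c | cSc | i.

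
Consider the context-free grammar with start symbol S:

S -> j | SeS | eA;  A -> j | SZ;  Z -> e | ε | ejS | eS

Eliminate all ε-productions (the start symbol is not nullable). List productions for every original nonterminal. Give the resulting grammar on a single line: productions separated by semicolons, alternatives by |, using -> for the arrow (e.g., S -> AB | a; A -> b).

Nullable set: {Z}.
A -> SZ: Z nullable, giving S | SZ.
Drop Z -> ε.
Unchanged (no nullable symbols): S -> SeS; S -> eA; S -> j; A -> j; Z -> e; Z -> eS; Z -> ejS.

S -> j | eA | SeS; A -> S | j | SZ; Z -> e | eS | ejS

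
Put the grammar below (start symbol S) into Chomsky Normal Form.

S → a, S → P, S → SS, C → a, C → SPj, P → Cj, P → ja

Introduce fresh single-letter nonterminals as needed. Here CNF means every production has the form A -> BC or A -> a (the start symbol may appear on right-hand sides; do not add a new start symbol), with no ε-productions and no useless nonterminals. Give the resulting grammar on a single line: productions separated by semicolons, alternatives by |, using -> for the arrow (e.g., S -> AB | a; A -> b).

No ε-productions.
After unit-elimination: S -> a | Cj | SS | ja; C -> a | SPj; P -> Cj | ja.
TERM: introduce B -> a, A -> j and substitute in every rule of length ≥2.
BIN: C -> SPA becomes C -> SD, D -> PA.

S -> a | AB | CA | SS; A -> j; B -> a; C -> a | SD; D -> PA; P -> AB | CA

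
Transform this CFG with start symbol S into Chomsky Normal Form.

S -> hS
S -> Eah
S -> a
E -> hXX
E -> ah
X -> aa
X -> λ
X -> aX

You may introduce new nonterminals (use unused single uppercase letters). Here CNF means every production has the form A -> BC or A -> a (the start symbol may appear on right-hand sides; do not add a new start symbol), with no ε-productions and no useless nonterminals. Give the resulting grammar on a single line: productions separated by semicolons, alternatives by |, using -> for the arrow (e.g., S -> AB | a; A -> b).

S -> a | BS | ED; A -> a; B -> h; C -> XX; D -> AB; E -> h | AB | BC | BX; X -> a | AA | AX

Nullable: {X}; after ε-elimination: S -> a | hS | Eah; E -> h | ah | hX | hXX; X -> a | aX | aa.
No unit productions to eliminate.
TERM: introduce A -> a, B -> h and substitute in every rule of length ≥2.
BIN: E -> BXX becomes E -> BC, C -> XX; S -> EAB becomes S -> ED, D -> AB.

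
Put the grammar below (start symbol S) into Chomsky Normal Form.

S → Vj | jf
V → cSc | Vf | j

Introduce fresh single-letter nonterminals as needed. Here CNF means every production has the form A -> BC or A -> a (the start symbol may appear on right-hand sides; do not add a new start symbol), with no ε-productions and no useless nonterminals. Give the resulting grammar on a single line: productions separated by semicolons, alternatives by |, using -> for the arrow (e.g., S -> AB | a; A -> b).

S -> AB | VA; A -> j; B -> f; C -> c; D -> SC; V -> j | CD | VB

No ε-productions.
No unit productions to eliminate.
TERM: introduce C -> c, B -> f, A -> j and substitute in every rule of length ≥2.
BIN: V -> CSC becomes V -> CD, D -> SC.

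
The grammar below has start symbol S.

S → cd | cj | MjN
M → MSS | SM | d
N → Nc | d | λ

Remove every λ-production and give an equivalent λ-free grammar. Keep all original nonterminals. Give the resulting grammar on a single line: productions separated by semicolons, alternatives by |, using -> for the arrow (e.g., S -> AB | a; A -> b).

Nullable set: {N}.
S -> MjN: N nullable, giving Mj | MjN.
Drop N -> λ.
N -> Nc: N nullable, giving Nc | c.
Unchanged (no nullable symbols): S -> cd; S -> cj; M -> MSS; M -> SM; M -> d; N -> d.

S -> Mj | cd | cj | MjN; M -> d | SM | MSS; N -> c | d | Nc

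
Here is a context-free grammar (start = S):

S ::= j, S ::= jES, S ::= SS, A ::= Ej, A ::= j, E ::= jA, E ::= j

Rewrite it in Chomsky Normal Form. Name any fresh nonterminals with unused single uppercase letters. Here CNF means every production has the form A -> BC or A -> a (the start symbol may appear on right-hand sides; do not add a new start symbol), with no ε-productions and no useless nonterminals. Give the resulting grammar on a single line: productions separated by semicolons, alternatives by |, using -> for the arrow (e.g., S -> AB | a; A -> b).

No ε-productions.
No unit productions to eliminate.
TERM: introduce B -> j and substitute in every rule of length ≥2.
BIN: S -> BES becomes S -> BC, C -> ES.

S -> j | BC | SS; A -> j | EB; B -> j; C -> ES; E -> j | BA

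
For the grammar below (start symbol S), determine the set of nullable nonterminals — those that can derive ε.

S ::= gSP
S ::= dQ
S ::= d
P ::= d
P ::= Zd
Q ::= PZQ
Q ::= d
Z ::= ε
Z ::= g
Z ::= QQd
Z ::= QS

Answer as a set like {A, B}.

Directly nullable (have an ε-rule): {Z}.
Not nullable: P, Q, S — each has a terminal in every rule's right-hand side or depends on a non-nullable symbol.

{Z}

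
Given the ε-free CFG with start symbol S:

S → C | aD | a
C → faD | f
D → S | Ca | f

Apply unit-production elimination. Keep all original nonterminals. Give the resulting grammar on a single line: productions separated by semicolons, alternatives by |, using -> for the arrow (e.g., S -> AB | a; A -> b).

S -> a | f | aD | faD; C -> f | faD; D -> a | f | Ca | aD | faD

Unit productions: D->S, S->C.
Unit pairs (A ⇒* B via units): (D,C), (D,S), (S,C).
S: inherits non-unit rules of {C, S} → a | aD | f | faD.
C: inherits non-unit rules of {C} → f | faD.
D: inherits non-unit rules of {C, D, S} → Ca | a | aD | f | faD.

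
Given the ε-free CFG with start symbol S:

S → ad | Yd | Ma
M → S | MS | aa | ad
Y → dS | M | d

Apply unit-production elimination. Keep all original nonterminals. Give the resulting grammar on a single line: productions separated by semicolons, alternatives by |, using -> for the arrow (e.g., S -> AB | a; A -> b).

S -> Ma | Yd | ad; M -> MS | Ma | Yd | aa | ad; Y -> d | MS | Ma | Yd | aa | ad | dS

Unit productions: M->S, Y->M.
Unit pairs (A ⇒* B via units): (M,S), (Y,M), (Y,S).
S: inherits non-unit rules of {S} → Ma | Yd | ad.
M: inherits non-unit rules of {M, S} → MS | Ma | Yd | aa | ad.
Y: inherits non-unit rules of {M, S, Y} → MS | Ma | Yd | aa | ad | d | dS.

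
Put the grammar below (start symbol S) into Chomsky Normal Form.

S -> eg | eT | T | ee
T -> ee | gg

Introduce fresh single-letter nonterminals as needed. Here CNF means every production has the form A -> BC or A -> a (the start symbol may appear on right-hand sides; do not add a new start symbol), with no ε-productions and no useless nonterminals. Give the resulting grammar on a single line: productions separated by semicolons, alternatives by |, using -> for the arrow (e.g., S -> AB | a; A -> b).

No ε-productions.
After unit-elimination: S -> eT | ee | eg | gg; T -> ee | gg.
TERM: introduce A -> e, B -> g and substitute in every rule of length ≥2.

S -> AA | AB | AT | BB; A -> e; B -> g; T -> AA | BB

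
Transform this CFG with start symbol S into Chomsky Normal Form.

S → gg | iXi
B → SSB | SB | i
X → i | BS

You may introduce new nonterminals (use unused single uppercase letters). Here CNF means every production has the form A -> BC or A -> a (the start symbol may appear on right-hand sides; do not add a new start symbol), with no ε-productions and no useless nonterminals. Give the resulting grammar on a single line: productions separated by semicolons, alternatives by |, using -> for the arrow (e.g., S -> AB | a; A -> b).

S -> AA | CE; A -> g; B -> i | SB | SD; C -> i; D -> SB; E -> XC; X -> i | BS

No ε-productions.
No unit productions to eliminate.
TERM: introduce A -> g, C -> i and substitute in every rule of length ≥2.
BIN: B -> SSB becomes B -> SD, D -> SB; S -> CXC becomes S -> CE, E -> XC.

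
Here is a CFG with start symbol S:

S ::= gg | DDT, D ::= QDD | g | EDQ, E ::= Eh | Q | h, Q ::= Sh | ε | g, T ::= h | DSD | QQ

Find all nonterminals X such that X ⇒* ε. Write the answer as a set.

Directly nullable (have an ε-rule): {Q}.
E is nullable via E -> Q (every symbol on the right is already known nullable).
T is nullable via T -> QQ (every symbol on the right is already known nullable).
Not nullable: D, S — each has a terminal in every rule's right-hand side or depends on a non-nullable symbol.

{E, Q, T}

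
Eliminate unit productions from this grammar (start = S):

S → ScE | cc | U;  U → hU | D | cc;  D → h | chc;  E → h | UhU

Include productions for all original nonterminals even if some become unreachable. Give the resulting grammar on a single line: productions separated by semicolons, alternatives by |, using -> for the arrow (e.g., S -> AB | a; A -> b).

Unit productions: S->U, U->D.
Unit pairs (A ⇒* B via units): (S,D), (S,U), (U,D).
S: inherits non-unit rules of {D, S, U} → ScE | cc | chc | h | hU.
D: inherits non-unit rules of {D} → chc | h.
E: inherits non-unit rules of {E} → UhU | h.
U: inherits non-unit rules of {D, U} → cc | chc | h | hU.

S -> h | cc | hU | ScE | chc; D -> h | chc; E -> h | UhU; U -> h | cc | hU | chc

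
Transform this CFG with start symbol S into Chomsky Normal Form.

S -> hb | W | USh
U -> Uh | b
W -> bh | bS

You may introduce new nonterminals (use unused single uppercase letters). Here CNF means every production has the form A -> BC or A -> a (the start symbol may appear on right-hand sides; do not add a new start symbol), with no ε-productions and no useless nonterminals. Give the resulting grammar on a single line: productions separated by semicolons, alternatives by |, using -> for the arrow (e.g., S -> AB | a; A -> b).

S -> AB | BA | BS | UC; A -> h; B -> b; C -> SA; U -> b | UA

No ε-productions.
After unit-elimination: S -> bS | bh | hb | USh; U -> b | Uh; W -> bS | bh.
TERM: introduce B -> b, A -> h and substitute in every rule of length ≥2.
BIN: S -> USA becomes S -> UC, C -> SA.
Drop unreachable/unproductive: W.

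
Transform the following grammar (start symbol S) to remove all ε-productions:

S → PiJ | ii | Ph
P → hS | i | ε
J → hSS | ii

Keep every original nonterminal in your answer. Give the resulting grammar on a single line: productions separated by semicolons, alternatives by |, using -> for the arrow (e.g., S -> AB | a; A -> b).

Nullable set: {P}.
S -> Ph: P nullable, giving Ph | h.
S -> PiJ: P nullable, giving PiJ | iJ.
Drop P -> ε.
Unchanged (no nullable symbols): S -> ii; J -> hSS; J -> ii; P -> hS; P -> i.

S -> h | Ph | iJ | ii | PiJ; J -> ii | hSS; P -> i | hS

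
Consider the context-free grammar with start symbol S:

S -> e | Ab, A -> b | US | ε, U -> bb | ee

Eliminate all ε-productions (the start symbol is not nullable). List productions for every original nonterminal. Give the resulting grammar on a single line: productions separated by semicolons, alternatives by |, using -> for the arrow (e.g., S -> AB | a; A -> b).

S -> b | e | Ab; A -> b | US; U -> bb | ee

Nullable set: {A}.
S -> Ab: A nullable, giving Ab | b.
Drop A -> ε.
Unchanged (no nullable symbols): S -> e; A -> US; A -> b; U -> bb; U -> ee.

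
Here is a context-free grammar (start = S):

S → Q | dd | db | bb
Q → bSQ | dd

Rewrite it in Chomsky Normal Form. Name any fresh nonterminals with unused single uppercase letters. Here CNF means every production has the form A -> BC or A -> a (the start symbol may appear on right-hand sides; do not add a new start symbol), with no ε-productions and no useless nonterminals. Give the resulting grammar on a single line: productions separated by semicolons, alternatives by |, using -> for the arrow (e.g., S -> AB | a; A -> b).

S -> AA | AD | BA | BB; A -> b; B -> d; C -> SQ; D -> SQ; Q -> AC | BB

No ε-productions.
After unit-elimination: S -> bb | db | dd | bSQ; Q -> dd | bSQ.
TERM: introduce A -> b, B -> d and substitute in every rule of length ≥2.
BIN: Q -> ASQ becomes Q -> AC, C -> SQ; S -> ASQ becomes S -> AD, D -> SQ.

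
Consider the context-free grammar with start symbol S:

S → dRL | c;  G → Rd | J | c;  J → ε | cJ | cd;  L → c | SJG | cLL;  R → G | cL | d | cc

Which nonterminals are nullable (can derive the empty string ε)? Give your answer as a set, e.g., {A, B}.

{G, J, R}

Directly nullable (have an ε-rule): {J}.
G is nullable via G -> J (every symbol on the right is already known nullable).
R is nullable via R -> G (every symbol on the right is already known nullable).
Not nullable: L, S — each has a terminal in every rule's right-hand side or depends on a non-nullable symbol.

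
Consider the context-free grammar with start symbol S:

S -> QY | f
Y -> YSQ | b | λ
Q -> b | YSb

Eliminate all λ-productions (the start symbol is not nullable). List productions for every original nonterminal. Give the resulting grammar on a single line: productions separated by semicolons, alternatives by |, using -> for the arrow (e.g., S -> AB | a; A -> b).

Nullable set: {Y}.
S -> QY: Y nullable, giving Q | QY.
Q -> YSb: Y nullable, giving Sb | YSb.
Drop Y -> λ.
Y -> YSQ: Y nullable, giving SQ | YSQ.
Unchanged (no nullable symbols): S -> f; Q -> b; Y -> b.

S -> Q | f | QY; Q -> b | Sb | YSb; Y -> b | SQ | YSQ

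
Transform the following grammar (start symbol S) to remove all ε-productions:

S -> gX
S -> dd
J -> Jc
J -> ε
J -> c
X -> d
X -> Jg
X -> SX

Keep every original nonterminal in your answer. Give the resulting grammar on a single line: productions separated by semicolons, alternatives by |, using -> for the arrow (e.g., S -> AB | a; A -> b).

S -> dd | gX; J -> c | Jc; X -> d | g | Jg | SX

Nullable set: {J}.
Drop J -> ε.
J -> Jc: J nullable, giving Jc | c.
X -> Jg: J nullable, giving Jg | g.
Unchanged (no nullable symbols): S -> dd; S -> gX; J -> c; X -> SX; X -> d.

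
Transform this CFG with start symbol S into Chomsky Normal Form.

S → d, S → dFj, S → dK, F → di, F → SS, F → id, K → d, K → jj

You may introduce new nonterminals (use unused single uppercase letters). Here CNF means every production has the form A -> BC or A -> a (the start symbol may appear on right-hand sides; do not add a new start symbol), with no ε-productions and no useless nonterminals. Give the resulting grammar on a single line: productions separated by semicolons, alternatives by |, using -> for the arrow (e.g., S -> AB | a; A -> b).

S -> d | AD | AK; A -> d; B -> i; C -> j; D -> FC; F -> AB | BA | SS; K -> d | CC

No ε-productions.
No unit productions to eliminate.
TERM: introduce A -> d, B -> i, C -> j and substitute in every rule of length ≥2.
BIN: S -> AFC becomes S -> AD, D -> FC.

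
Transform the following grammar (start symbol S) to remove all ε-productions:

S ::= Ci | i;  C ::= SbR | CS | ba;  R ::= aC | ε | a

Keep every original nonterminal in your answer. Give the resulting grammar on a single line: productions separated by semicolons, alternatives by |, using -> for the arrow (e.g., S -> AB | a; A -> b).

Nullable set: {R}.
C -> SbR: R nullable, giving Sb | SbR.
Drop R -> ε.
Unchanged (no nullable symbols): S -> Ci; S -> i; C -> CS; C -> ba; R -> a; R -> aC.

S -> i | Ci; C -> CS | Sb | ba | SbR; R -> a | aC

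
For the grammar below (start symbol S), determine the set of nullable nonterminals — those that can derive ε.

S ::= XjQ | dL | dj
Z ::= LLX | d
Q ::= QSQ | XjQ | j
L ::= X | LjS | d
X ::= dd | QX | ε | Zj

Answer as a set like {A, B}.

{L, X, Z}

Directly nullable (have an ε-rule): {X}.
L is nullable via L -> X (every symbol on the right is already known nullable).
Z is nullable via Z -> LLX (every symbol on the right is already known nullable).
Not nullable: Q, S — each has a terminal in every rule's right-hand side or depends on a non-nullable symbol.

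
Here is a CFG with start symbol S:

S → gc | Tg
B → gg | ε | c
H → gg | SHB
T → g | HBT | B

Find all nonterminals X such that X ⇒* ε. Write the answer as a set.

{B, T}

Directly nullable (have an ε-rule): {B}.
T is nullable via T -> B (every symbol on the right is already known nullable).
Not nullable: H, S — each has a terminal in every rule's right-hand side or depends on a non-nullable symbol.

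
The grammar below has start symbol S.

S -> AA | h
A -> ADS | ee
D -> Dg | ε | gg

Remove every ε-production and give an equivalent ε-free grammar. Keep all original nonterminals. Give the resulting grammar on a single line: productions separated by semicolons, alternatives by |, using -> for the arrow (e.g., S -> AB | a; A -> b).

S -> h | AA; A -> AS | ee | ADS; D -> g | Dg | gg

Nullable set: {D}.
A -> ADS: D nullable, giving ADS | AS.
Drop D -> ε.
D -> Dg: D nullable, giving Dg | g.
Unchanged (no nullable symbols): S -> AA; S -> h; A -> ee; D -> gg.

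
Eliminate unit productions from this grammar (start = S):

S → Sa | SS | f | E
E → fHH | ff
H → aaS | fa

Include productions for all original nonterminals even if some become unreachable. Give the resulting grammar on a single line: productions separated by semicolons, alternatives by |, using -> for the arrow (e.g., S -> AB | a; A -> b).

Unit productions: S->E.
Unit pairs (A ⇒* B via units): (S,E).
S: inherits non-unit rules of {E, S} → SS | Sa | f | fHH | ff.
E: inherits non-unit rules of {E} → fHH | ff.
H: inherits non-unit rules of {H} → aaS | fa.

S -> f | SS | Sa | ff | fHH; E -> ff | fHH; H -> fa | aaS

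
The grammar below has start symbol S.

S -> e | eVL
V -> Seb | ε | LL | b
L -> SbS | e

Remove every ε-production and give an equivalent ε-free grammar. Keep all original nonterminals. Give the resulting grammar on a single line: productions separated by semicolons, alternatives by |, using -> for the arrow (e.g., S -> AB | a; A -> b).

Nullable set: {V}.
S -> eVL: V nullable, giving eL | eVL.
Drop V -> ε.
Unchanged (no nullable symbols): S -> e; L -> SbS; L -> e; V -> LL; V -> Seb; V -> b.

S -> e | eL | eVL; L -> e | SbS; V -> b | LL | Seb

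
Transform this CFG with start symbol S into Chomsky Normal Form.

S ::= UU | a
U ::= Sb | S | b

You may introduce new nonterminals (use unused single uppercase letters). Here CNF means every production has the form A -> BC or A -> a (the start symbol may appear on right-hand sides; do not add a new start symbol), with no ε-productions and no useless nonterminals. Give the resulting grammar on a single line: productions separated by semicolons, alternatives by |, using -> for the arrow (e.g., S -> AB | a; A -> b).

No ε-productions.
After unit-elimination: S -> a | UU; U -> a | b | Sb | UU.
TERM: introduce A -> b and substitute in every rule of length ≥2.

S -> a | UU; A -> b; U -> a | b | SA | UU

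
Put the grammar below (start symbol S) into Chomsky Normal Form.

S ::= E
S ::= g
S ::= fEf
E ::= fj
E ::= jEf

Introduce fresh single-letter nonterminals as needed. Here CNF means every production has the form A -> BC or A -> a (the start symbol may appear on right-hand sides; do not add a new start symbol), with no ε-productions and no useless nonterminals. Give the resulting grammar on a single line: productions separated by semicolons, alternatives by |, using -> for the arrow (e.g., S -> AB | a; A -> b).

No ε-productions.
After unit-elimination: S -> g | fj | fEf | jEf; E -> fj | jEf.
TERM: introduce A -> f, B -> j and substitute in every rule of length ≥2.
BIN: E -> BEA becomes E -> BC, C -> EA; S -> AEA becomes S -> AD, D -> EA; S -> BEA becomes S -> BF, F -> EA.

S -> g | AB | AD | BF; A -> f; B -> j; C -> EA; D -> EA; E -> AB | BC; F -> EA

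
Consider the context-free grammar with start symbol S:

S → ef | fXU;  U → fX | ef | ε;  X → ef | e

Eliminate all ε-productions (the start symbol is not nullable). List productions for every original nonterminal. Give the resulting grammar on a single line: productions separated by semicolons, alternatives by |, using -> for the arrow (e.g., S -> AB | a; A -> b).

S -> ef | fX | fXU; U -> ef | fX; X -> e | ef

Nullable set: {U}.
S -> fXU: U nullable, giving fX | fXU.
Drop U -> ε.
Unchanged (no nullable symbols): S -> ef; U -> ef; U -> fX; X -> e; X -> ef.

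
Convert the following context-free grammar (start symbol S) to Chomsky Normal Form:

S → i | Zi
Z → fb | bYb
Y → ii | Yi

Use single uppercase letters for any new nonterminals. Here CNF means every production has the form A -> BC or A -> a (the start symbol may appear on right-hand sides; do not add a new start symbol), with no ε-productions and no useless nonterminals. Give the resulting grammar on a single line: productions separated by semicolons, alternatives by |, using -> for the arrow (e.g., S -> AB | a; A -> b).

No ε-productions.
No unit productions to eliminate.
TERM: introduce B -> b, C -> f, A -> i and substitute in every rule of length ≥2.
BIN: Z -> BYB becomes Z -> BD, D -> YB.

S -> i | ZA; A -> i; B -> b; C -> f; D -> YB; Y -> AA | YA; Z -> BD | CB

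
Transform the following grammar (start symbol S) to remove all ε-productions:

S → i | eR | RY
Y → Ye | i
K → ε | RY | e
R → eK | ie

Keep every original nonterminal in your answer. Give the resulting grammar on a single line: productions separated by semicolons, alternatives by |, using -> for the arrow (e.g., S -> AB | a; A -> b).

S -> i | RY | eR; K -> e | RY; R -> e | eK | ie; Y -> i | Ye

Nullable set: {K}.
Drop K -> ε.
R -> eK: K nullable, giving e | eK.
Unchanged (no nullable symbols): S -> RY; S -> eR; S -> i; K -> RY; K -> e; R -> ie; Y -> Ye; Y -> i.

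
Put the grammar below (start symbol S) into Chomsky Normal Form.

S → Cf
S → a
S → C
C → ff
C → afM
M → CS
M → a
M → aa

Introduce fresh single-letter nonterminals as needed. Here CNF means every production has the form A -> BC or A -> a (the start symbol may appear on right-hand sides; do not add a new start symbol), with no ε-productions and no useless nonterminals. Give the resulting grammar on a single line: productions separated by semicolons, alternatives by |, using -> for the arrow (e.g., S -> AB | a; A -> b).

S -> a | AE | BB | CB; A -> a; B -> f; C -> AD | BB; D -> BM; E -> BM; M -> a | AA | CS

No ε-productions.
After unit-elimination: S -> a | Cf | ff | afM; C -> ff | afM; M -> a | CS | aa.
TERM: introduce A -> a, B -> f and substitute in every rule of length ≥2.
BIN: C -> ABM becomes C -> AD, D -> BM; S -> ABM becomes S -> AE, E -> BM.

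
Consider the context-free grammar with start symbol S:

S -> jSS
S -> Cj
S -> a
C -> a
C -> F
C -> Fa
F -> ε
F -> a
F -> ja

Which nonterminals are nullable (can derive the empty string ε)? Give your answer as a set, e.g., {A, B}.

{C, F}

Directly nullable (have an ε-rule): {F}.
C is nullable via C -> F (every symbol on the right is already known nullable).
Not nullable: S — each has a terminal in every rule's right-hand side or depends on a non-nullable symbol.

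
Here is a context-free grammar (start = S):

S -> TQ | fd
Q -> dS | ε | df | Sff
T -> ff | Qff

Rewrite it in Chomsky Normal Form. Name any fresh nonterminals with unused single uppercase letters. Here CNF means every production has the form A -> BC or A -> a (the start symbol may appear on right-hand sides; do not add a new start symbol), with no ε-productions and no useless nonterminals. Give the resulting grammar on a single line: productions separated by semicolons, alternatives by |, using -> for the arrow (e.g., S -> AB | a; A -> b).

S -> AA | AB | QD | TQ; A -> f; B -> d; C -> AA; D -> AA; E -> AA; Q -> BA | BS | SC; T -> AA | QE

Nullable: {Q}; after ε-elimination: S -> T | TQ | fd; Q -> dS | df | Sff; T -> ff | Qff.
After unit-elimination: S -> TQ | fd | ff | Qff; Q -> dS | df | Sff; T -> ff | Qff.
TERM: introduce B -> d, A -> f and substitute in every rule of length ≥2.
BIN: Q -> SAA becomes Q -> SC, C -> AA; S -> QAA becomes S -> QD, D -> AA; T -> QAA becomes T -> QE, E -> AA.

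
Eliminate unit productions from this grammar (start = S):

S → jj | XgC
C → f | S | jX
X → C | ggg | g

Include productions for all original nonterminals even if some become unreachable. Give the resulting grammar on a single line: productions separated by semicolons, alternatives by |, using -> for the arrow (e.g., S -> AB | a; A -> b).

Unit productions: C->S, X->C.
Unit pairs (A ⇒* B via units): (C,S), (X,C), (X,S).
S: inherits non-unit rules of {S} → XgC | jj.
C: inherits non-unit rules of {C, S} → XgC | f | jX | jj.
X: inherits non-unit rules of {C, S, X} → XgC | f | g | ggg | jX | jj.

S -> jj | XgC; C -> f | jX | jj | XgC; X -> f | g | jX | jj | XgC | ggg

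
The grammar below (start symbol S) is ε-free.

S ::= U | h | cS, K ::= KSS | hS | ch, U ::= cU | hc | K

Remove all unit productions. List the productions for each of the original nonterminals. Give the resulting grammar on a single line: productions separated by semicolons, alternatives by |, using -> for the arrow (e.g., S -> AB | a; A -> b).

S -> h | cS | cU | ch | hS | hc | KSS; K -> ch | hS | KSS; U -> cU | ch | hS | hc | KSS

Unit productions: S->U, U->K.
Unit pairs (A ⇒* B via units): (S,K), (S,U), (U,K).
S: inherits non-unit rules of {K, S, U} → KSS | cS | cU | ch | h | hS | hc.
K: inherits non-unit rules of {K} → KSS | ch | hS.
U: inherits non-unit rules of {K, U} → KSS | cU | ch | hS | hc.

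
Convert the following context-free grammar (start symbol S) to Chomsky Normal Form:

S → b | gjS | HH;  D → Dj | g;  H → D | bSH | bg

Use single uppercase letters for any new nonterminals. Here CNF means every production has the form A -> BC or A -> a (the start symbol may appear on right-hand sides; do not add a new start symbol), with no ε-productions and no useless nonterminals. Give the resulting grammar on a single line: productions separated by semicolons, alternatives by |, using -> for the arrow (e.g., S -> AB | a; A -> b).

S -> b | CF | HH; A -> j; B -> b; C -> g; D -> g | DA; E -> SH; F -> AS; H -> g | BC | BE | DA

No ε-productions.
After unit-elimination: S -> b | HH | gjS; D -> g | Dj; H -> g | Dj | bg | bSH.
TERM: introduce B -> b, C -> g, A -> j and substitute in every rule of length ≥2.
BIN: H -> BSH becomes H -> BE, E -> SH; S -> CAS becomes S -> CF, F -> AS.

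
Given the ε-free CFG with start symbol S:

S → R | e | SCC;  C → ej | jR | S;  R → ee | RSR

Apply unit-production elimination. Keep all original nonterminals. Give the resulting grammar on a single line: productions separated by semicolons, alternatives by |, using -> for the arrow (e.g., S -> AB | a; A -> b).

Unit productions: C->S, S->R.
Unit pairs (A ⇒* B via units): (C,R), (C,S), (S,R).
S: inherits non-unit rules of {R, S} → RSR | SCC | e | ee.
C: inherits non-unit rules of {C, R, S} → RSR | SCC | e | ee | ej | jR.
R: inherits non-unit rules of {R} → RSR | ee.

S -> e | ee | RSR | SCC; C -> e | ee | ej | jR | RSR | SCC; R -> ee | RSR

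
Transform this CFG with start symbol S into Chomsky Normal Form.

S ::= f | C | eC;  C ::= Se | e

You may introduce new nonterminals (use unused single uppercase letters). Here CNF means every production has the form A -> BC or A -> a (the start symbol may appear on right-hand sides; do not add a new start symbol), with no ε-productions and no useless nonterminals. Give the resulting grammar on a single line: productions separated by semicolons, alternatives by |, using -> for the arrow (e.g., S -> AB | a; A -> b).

S -> e | f | AC | SA; A -> e; C -> e | SA

No ε-productions.
After unit-elimination: S -> e | f | Se | eC; C -> e | Se.
TERM: introduce A -> e and substitute in every rule of length ≥2.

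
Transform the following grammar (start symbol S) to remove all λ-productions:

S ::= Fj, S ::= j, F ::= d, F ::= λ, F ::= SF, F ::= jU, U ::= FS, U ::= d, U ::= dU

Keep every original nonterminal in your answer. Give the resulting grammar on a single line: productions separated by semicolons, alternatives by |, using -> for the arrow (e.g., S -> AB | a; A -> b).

S -> j | Fj; F -> S | d | SF | jU; U -> S | d | FS | dU

Nullable set: {F}.
S -> Fj: F nullable, giving Fj | j.
Drop F -> λ.
F -> SF: F nullable, giving S | SF.
U -> FS: F nullable, giving FS | S.
Unchanged (no nullable symbols): S -> j; F -> d; F -> jU; U -> d; U -> dU.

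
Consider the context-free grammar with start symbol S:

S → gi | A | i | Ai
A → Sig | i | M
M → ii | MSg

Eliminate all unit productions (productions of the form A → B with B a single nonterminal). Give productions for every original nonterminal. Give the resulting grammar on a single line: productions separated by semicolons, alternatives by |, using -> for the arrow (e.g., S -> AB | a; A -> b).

S -> i | Ai | gi | ii | MSg | Sig; A -> i | ii | MSg | Sig; M -> ii | MSg

Unit productions: A->M, S->A.
Unit pairs (A ⇒* B via units): (A,M), (S,A), (S,M).
S: inherits non-unit rules of {A, M, S} → Ai | MSg | Sig | gi | i | ii.
A: inherits non-unit rules of {A, M} → MSg | Sig | i | ii.
M: inherits non-unit rules of {M} → MSg | ii.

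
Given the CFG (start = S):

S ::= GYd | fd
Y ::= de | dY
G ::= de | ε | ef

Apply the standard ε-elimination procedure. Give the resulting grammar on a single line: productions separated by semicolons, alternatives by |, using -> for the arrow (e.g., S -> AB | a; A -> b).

Nullable set: {G}.
S -> GYd: G nullable, giving GYd | Yd.
Drop G -> ε.
Unchanged (no nullable symbols): S -> fd; G -> de; G -> ef; Y -> dY; Y -> de.

S -> Yd | fd | GYd; G -> de | ef; Y -> dY | de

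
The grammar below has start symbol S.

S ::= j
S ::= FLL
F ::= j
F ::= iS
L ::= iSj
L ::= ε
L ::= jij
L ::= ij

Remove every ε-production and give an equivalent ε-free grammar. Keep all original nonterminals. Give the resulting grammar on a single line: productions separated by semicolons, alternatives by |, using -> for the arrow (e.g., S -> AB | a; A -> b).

Nullable set: {L}.
S -> FLL: L, L nullable, giving F | FL | FLL.
Drop L -> ε.
Unchanged (no nullable symbols): S -> j; F -> iS; F -> j; L -> iSj; L -> ij; L -> jij.

S -> F | j | FL | FLL; F -> j | iS; L -> ij | iSj | jij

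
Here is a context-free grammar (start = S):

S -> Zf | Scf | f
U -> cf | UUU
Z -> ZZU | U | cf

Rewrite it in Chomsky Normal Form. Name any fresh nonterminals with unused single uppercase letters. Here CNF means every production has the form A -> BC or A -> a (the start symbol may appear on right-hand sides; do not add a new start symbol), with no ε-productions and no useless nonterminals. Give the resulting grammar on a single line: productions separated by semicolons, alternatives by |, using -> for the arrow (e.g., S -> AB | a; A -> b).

No ε-productions.
After unit-elimination: S -> f | Zf | Scf; U -> cf | UUU; Z -> cf | UUU | ZZU.
TERM: introduce A -> c, B -> f and substitute in every rule of length ≥2.
BIN: S -> SAB becomes S -> SC, C -> AB; U -> UUU becomes U -> UD, D -> UU; Z -> UUU becomes Z -> UE, E -> UU; Z -> ZZU becomes Z -> ZF, F -> ZU.

S -> f | SC | ZB; A -> c; B -> f; C -> AB; D -> UU; E -> UU; F -> ZU; U -> AB | UD; Z -> AB | UE | ZF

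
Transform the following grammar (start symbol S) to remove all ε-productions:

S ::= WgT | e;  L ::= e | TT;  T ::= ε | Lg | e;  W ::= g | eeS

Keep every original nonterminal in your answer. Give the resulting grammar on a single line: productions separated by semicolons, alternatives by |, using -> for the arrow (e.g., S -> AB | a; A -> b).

Nullable set: {L, T}.
S -> WgT: T nullable, giving Wg | WgT.
L -> TT: T, T nullable, giving T | TT.
Drop T -> ε.
T -> Lg: L nullable, giving Lg | g.
Unchanged (no nullable symbols): S -> e; L -> e; T -> e; W -> eeS; W -> g.

S -> e | Wg | WgT; L -> T | e | TT; T -> e | g | Lg; W -> g | eeS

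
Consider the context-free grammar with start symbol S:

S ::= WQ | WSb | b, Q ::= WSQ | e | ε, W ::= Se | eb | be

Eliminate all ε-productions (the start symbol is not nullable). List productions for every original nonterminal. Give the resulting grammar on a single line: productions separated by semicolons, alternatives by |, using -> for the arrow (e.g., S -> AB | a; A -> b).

S -> W | b | WQ | WSb; Q -> e | WS | WSQ; W -> Se | be | eb

Nullable set: {Q}.
S -> WQ: Q nullable, giving W | WQ.
Drop Q -> ε.
Q -> WSQ: Q nullable, giving WS | WSQ.
Unchanged (no nullable symbols): S -> WSb; S -> b; Q -> e; W -> Se; W -> be; W -> eb.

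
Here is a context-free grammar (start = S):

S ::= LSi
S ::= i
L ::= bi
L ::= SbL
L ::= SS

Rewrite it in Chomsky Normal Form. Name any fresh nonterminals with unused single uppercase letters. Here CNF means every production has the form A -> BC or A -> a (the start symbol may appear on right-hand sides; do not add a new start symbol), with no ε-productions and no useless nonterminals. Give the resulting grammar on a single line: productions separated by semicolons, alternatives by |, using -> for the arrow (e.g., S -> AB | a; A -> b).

S -> i | LD; A -> b; B -> i; C -> AL; D -> SB; L -> AB | SC | SS

No ε-productions.
No unit productions to eliminate.
TERM: introduce A -> b, B -> i and substitute in every rule of length ≥2.
BIN: L -> SAL becomes L -> SC, C -> AL; S -> LSB becomes S -> LD, D -> SB.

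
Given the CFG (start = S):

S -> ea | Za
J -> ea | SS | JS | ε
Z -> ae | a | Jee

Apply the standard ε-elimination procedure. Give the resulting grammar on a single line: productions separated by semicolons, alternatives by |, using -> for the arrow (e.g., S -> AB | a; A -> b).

S -> Za | ea; J -> S | JS | SS | ea; Z -> a | ae | ee | Jee

Nullable set: {J}.
Drop J -> ε.
J -> JS: J nullable, giving JS | S.
Z -> Jee: J nullable, giving Jee | ee.
Unchanged (no nullable symbols): S -> Za; S -> ea; J -> SS; J -> ea; Z -> a; Z -> ae.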